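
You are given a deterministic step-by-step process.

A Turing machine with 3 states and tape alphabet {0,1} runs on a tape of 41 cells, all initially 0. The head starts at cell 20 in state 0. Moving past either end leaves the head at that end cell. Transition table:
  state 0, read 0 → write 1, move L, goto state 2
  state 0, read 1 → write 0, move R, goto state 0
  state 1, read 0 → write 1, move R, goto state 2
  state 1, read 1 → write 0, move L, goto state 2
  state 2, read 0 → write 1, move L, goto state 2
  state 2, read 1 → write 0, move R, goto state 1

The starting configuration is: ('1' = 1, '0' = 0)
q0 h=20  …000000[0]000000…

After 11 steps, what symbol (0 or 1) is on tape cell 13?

1

t=0: q0 h=20  …000000[0]000000…
t=1: q2 h=19  …000000[0]100000…
t=2: q2 h=18  …000000[0]110000…
t=3: q2 h=17  …000000[0]111000…
t=4: q2 h=16  …000000[0]111100…
t=5: q2 h=15  …000000[0]111110…
t=6: q2 h=14  …000000[0]111111…
t=7: q2 h=13  …000000[0]111111…
t=8: q2 h=12  …000000[0]111111…
t=9: q2 h=11  …000000[0]111111…
t=10: q2 h=10  …000000[0]111111…
t=11: q2 h= 9  …000000[0]111111…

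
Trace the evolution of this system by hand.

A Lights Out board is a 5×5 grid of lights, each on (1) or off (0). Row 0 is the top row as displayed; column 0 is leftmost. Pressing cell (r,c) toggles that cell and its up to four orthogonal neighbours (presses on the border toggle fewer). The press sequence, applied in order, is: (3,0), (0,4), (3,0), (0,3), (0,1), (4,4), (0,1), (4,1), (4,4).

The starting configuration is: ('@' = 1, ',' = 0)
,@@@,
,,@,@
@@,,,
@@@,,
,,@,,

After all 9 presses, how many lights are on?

10

t=0: ,@@@,
,,@,@
@@,,,
@@@,,
,,@,,
t=1: ,@@@,
,,@,@
,@,,,
,,@,,
@,@,,
t=2: ,@@,@
,,@,,
,@,,,
,,@,,
@,@,,
t=3: ,@@,@
,,@,,
@@,,,
@@@,,
,,@,,
t=4: ,@,@,
,,@@,
@@,,,
@@@,,
,,@,,
t=5: @,@@,
,@@@,
@@,,,
@@@,,
,,@,,
t=6: @,@@,
,@@@,
@@,,,
@@@,@
,,@@@
t=7: ,@,@,
,,@@,
@@,,,
@@@,@
,,@@@
t=8: ,@,@,
,,@@,
@@,,,
@,@,@
@@,@@
t=9: ,@,@,
,,@@,
@@,,,
@,@,,
@@,,,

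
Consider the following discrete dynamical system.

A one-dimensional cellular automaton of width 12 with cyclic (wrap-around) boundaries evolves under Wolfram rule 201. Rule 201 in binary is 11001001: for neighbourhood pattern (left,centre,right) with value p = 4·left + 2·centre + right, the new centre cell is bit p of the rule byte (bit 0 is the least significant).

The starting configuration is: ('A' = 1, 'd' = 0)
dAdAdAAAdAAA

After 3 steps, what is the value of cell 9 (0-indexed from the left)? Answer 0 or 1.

step 0: dAdAdAAAdAAA
step 1: dddddAAAdAAA
step 2: dAAAdAAAdAAA
step 3: dAAAdAAAdAAA

1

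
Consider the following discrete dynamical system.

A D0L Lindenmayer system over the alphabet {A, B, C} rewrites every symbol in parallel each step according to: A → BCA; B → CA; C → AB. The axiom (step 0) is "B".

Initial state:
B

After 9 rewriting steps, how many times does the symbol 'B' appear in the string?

k=0  B
k=1  CA
k=2  ABBCA
k=3  BCACACAABBCA
k=4  CAABBCAABBCAABBCABCACACAABBCA
k=5  ABBCABCACACAABBCABCACACAABBCABCACACAABBCACAABBCAABBCAABBCABCACACAABBCA
k=6  BCACACAABBCACAABBCAABBCAABBCABCACACAABBCACAABBCAABBCAABBCA…ABBCABCACACAABBCABCACACAABBCACAABBCAABBCAABBCABCACACAABBCA  (len 169)
k=7  CAABBCAABBCAABBCABCACACAABBCAABBCABCACACAABBCABCACACAABBCA…ABBCABCACACAABBCABCACACAABBCACAABBCAABBCAABBCABCACACAABBCA  (len 408)
k=8  ABBCABCACACAABBCABCACACAABBCABCACACAABBCACAABBCAABBCAABBCA…ABBCABCACACAABBCABCACACAABBCACAABBCAABBCAABBCABCACACAABBCA  (len 985)
k=9  BCACACAABBCACAABBCAABBCAABBCABCACACAABBCACAABBCAABBCAABBCA…ABBCABCACACAABBCABCACACAABBCACAABBCAABBCAABBCABCACACAABBCA  (len 2378)

696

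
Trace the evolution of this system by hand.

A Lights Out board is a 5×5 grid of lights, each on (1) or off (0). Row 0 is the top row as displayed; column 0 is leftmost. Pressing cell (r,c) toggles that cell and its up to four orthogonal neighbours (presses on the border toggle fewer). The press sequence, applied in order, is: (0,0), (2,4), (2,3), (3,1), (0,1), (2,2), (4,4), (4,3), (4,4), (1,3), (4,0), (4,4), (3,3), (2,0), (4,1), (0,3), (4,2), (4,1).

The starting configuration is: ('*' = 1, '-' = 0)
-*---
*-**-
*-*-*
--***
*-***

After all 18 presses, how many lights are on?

t=0: -*---
*-**-
*-*-*
--***
*-***
t=1: *----
--**-
*-*-*
--***
*-***
t=2: *----
--***
*-**-
--**-
*-***
t=3: *----
--*-*
*---*
--*--
*-***
t=4: *----
--*-*
**--*
**---
*****
t=5: -**--
-**-*
**--*
**---
*****
t=6: -**--
-*--*
*-***
***--
*****
t=7: -**--
-*--*
*-***
***-*
***--
t=8: -**--
-*--*
*-***
*****
**-**
t=9: -**--
-*--*
*-***
****-
**---
t=10: -***-
-***-
*-*-*
****-
**---
t=11: -***-
-***-
*-*-*
-***-
-----
t=12: -***-
-***-
*-*-*
-****
---**
t=13: -***-
-***-
*-***
-*---
----*
t=14: -***-
****-
-****
**---
----*
t=15: -***-
****-
-****
*----
***-*
t=16: -*--*
***--
-****
*----
***-*
t=17: -*--*
***--
-****
*-*--
*--**
t=18: -*--*
***--
-****
***--
-****

16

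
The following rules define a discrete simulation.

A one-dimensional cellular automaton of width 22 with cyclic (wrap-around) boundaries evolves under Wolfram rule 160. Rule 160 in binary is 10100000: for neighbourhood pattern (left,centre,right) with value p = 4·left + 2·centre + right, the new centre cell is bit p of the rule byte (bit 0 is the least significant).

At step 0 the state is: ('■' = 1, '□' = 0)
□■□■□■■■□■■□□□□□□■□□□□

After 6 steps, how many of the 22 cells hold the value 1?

0

step 0: □■□■□■■■□■■□□□□□□■□□□□
step 1: □□■□■□■□■□□□□□□□□□□□□□
step 2: □□□■□■□■□□□□□□□□□□□□□□
step 3: □□□□■□■□□□□□□□□□□□□□□□
step 4: □□□□□■□□□□□□□□□□□□□□□□
step 5: □□□□□□□□□□□□□□□□□□□□□□
step 6: □□□□□□□□□□□□□□□□□□□□□□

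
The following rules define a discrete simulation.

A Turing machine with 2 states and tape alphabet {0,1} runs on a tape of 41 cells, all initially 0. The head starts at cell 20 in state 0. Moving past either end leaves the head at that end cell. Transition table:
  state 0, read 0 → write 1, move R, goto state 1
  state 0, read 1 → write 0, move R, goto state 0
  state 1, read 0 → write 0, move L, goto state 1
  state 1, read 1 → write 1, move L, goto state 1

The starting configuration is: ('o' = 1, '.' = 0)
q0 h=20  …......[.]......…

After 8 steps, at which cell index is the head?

step 0: q0 h=20  …......[.]......…
step 1: q1 h=21  ….....o[.]......…
step 2: q1 h=20  …......[o]......…
step 3: q1 h=19  …......[.]o.....…
step 4: q1 h=18  …......[.].o....…
step 5: q1 h=17  …......[.]..o...…
step 6: q1 h=16  …......[.]...o..…
step 7: q1 h=15  …......[.]....o.…
step 8: q1 h=14  …......[.].....o…

14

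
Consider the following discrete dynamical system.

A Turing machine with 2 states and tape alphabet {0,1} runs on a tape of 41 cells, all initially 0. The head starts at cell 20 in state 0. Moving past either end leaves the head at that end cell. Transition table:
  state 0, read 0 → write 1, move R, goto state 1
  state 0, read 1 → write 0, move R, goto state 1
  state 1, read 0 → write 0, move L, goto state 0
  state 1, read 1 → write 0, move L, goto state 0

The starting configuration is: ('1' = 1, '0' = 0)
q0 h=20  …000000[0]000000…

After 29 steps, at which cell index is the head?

21

k=0  q0 h=20  …000000[0]000000…
k=1  q1 h=21  …000001[0]000000…
k=2  q0 h=20  …000000[1]000000…
k=3  q1 h=21  …000000[0]000000…
k=4  q0 h=20  …000000[0]000000…
k=5  q1 h=21  …000001[0]000000…
k=6  q0 h=20  …000000[1]000000…
k=7  q1 h=21  …000000[0]000000…
k=8  q0 h=20  …000000[0]000000…
k=9  q1 h=21  …000001[0]000000…
k=10  q0 h=20  …000000[1]000000…
k=11  q1 h=21  …000000[0]000000…
k=12  q0 h=20  …000000[0]000000…
k=13  q1 h=21  …000001[0]000000…
k=14  q0 h=20  …000000[1]000000…
k=15  q1 h=21  …000000[0]000000…
k=16  q0 h=20  …000000[0]000000…
k=17  q1 h=21  …000001[0]000000…
k=18  q0 h=20  …000000[1]000000…
k=19  q1 h=21  …000000[0]000000…
k=20  q0 h=20  …000000[0]000000…
k=21  q1 h=21  …000001[0]000000…
k=22  q0 h=20  …000000[1]000000…
k=23  q1 h=21  …000000[0]000000…
k=24  q0 h=20  …000000[0]000000…
k=25  q1 h=21  …000001[0]000000…
k=26  q0 h=20  …000000[1]000000…
k=27  q1 h=21  …000000[0]000000…
k=28  q0 h=20  …000000[0]000000…
k=29  q1 h=21  …000001[0]000000…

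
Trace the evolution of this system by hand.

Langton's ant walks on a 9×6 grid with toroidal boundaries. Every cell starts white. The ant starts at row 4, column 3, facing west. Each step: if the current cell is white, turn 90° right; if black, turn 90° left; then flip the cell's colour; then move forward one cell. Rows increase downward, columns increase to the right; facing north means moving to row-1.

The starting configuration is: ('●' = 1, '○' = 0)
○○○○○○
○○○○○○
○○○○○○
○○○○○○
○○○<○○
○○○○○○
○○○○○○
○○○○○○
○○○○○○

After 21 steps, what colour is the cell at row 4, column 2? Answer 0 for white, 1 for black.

t=0: ○○○○○○
○○○○○○
○○○○○○
○○○○○○
○○○<○○
○○○○○○
○○○○○○
○○○○○○
○○○○○○
t=1: ○○○○○○
○○○○○○
○○○○○○
○○○^○○
○○○●○○
○○○○○○
○○○○○○
○○○○○○
○○○○○○
t=2: ○○○○○○
○○○○○○
○○○○○○
○○○●>○
○○○●○○
○○○○○○
○○○○○○
○○○○○○
○○○○○○
t=3: ○○○○○○
○○○○○○
○○○○○○
○○○●●○
○○○●v○
○○○○○○
○○○○○○
○○○○○○
○○○○○○
t=4: ○○○○○○
○○○○○○
○○○○○○
○○○●●○
○○○<●○
○○○○○○
○○○○○○
○○○○○○
○○○○○○
t=5: ○○○○○○
○○○○○○
○○○○○○
○○○●●○
○○○○●○
○○○v○○
○○○○○○
○○○○○○
○○○○○○
t=6: ○○○○○○
○○○○○○
○○○○○○
○○○●●○
○○○○●○
○○<●○○
○○○○○○
○○○○○○
○○○○○○
t=7: ○○○○○○
○○○○○○
○○○○○○
○○○●●○
○○^○●○
○○●●○○
○○○○○○
○○○○○○
○○○○○○
t=8: ○○○○○○
○○○○○○
○○○○○○
○○○●●○
○○●>●○
○○●●○○
○○○○○○
○○○○○○
○○○○○○
t=9: ○○○○○○
○○○○○○
○○○○○○
○○○●●○
○○●●●○
○○●v○○
○○○○○○
○○○○○○
○○○○○○
t=10: ○○○○○○
○○○○○○
○○○○○○
○○○●●○
○○●●●○
○○●○>○
○○○○○○
○○○○○○
○○○○○○
t=11: ○○○○○○
○○○○○○
○○○○○○
○○○●●○
○○●●●○
○○●○●○
○○○○v○
○○○○○○
○○○○○○
t=12: ○○○○○○
○○○○○○
○○○○○○
○○○●●○
○○●●●○
○○●○●○
○○○<●○
○○○○○○
○○○○○○
t=13: ○○○○○○
○○○○○○
○○○○○○
○○○●●○
○○●●●○
○○●^●○
○○○●●○
○○○○○○
○○○○○○
t=14: ○○○○○○
○○○○○○
○○○○○○
○○○●●○
○○●●●○
○○●●>○
○○○●●○
○○○○○○
○○○○○○
t=15: ○○○○○○
○○○○○○
○○○○○○
○○○●●○
○○●●^○
○○●●○○
○○○●●○
○○○○○○
○○○○○○
t=16: ○○○○○○
○○○○○○
○○○○○○
○○○●●○
○○●<○○
○○●●○○
○○○●●○
○○○○○○
○○○○○○
t=17: ○○○○○○
○○○○○○
○○○○○○
○○○●●○
○○●○○○
○○●v○○
○○○●●○
○○○○○○
○○○○○○
t=18: ○○○○○○
○○○○○○
○○○○○○
○○○●●○
○○●○○○
○○●○>○
○○○●●○
○○○○○○
○○○○○○
t=19: ○○○○○○
○○○○○○
○○○○○○
○○○●●○
○○●○○○
○○●○●○
○○○●v○
○○○○○○
○○○○○○
t=20: ○○○○○○
○○○○○○
○○○○○○
○○○●●○
○○●○○○
○○●○●○
○○○●○>
○○○○○○
○○○○○○
t=21: ○○○○○○
○○○○○○
○○○○○○
○○○●●○
○○●○○○
○○●○●○
○○○●○●
○○○○○v
○○○○○○

1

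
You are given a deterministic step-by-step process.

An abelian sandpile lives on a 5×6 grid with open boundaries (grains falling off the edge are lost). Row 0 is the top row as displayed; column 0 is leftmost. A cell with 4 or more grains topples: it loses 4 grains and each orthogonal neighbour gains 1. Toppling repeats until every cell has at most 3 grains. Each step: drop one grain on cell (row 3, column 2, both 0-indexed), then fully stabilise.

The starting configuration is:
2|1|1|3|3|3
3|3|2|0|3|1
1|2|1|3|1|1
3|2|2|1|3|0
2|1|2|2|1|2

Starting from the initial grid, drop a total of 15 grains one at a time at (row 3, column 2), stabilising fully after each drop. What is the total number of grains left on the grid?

0) 2|1|1|3|3|3
3|3|2|0|3|1
1|2|1|3|1|1
3|2|2|1|3|0
2|1|2|2|1|2
1) 2|1|1|3|3|3
3|3|2|0|3|1
1|2|1|3|1|1
3|2|3|1|3|0
2|1|2|2|1|2
2) 2|1|1|3|3|3
3|3|2|0|3|1
1|2|2|3|1|1
3|3|0|2|3|0
2|1|3|2|1|2
3) 2|1|1|3|3|3
3|3|2|0|3|1
1|2|2|3|1|1
3|3|1|2|3|0
2|1|3|2|1|2
4) 2|1|1|3|3|3
3|3|2|0|3|1
1|2|2|3|1|1
3|3|2|2|3|0
2|1|3|2|1|2
5) 2|1|1|3|3|3
3|3|2|0|3|1
1|2|2|3|1|1
3|3|3|2|3|0
2|1|3|2|1|2
6) 2|1|1|3|3|3
3|3|2|0|3|1
2|3|3|3|1|1
0|1|2|3|3|0
3|3|0|3|1|2
7) 2|1|1|3|3|3
3|3|2|0|3|1
2|3|3|3|1|1
0|1|3|3|3|0
3|3|0|3|1|2
8) 3|2|2|3|3|3
1|2|0|2|3|1
0|2|3|1|3|1
1|3|2|3|0|1
3|3|2|0|3|2
9) 3|2|2|3|3|3
1|2|0|2|3|1
0|2|3|1|3|1
1|3|3|3|0|1
3|3|2|0|3|2
10) 3|2|2|3|3|3
1|3|1|2|3|1
1|0|2|3|3|1
3|3|0|1|1|1
0|2|1|2|3|2
11) 3|2|2|3|3|3
1|3|1|2|3|1
1|0|2|3|3|1
3|3|1|1|1|1
0|2|1|2|3|2
12) 3|2|2|3|3|3
1|3|1|2|3|1
1|0|2|3|3|1
3|3|2|1|1|1
0|2|1|2|3|2
13) 3|2|2|3|3|3
1|3|1|2|3|1
1|0|2|3|3|1
3|3|3|1|1|1
0|2|1|2|3|2
14) 3|2|2|3|3|3
1|3|1|2|3|1
2|1|3|3|3|1
0|1|1|2|1|1
1|3|2|2|3|2
15) 3|2|2|3|3|3
1|3|1|2|3|1
2|1|3|3|3|1
0|1|2|2|1|1
1|3|2|2|3|2

60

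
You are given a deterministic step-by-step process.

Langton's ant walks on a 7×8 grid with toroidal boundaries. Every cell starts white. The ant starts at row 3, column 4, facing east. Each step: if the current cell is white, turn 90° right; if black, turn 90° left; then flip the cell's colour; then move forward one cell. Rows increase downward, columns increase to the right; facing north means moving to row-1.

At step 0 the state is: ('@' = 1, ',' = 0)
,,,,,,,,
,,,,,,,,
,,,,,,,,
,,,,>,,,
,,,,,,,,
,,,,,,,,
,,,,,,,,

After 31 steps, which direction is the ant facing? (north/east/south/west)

north

t=0: ,,,,,,,,
,,,,,,,,
,,,,,,,,
,,,,>,,,
,,,,,,,,
,,,,,,,,
,,,,,,,,
t=1: ,,,,,,,,
,,,,,,,,
,,,,,,,,
,,,,@,,,
,,,,v,,,
,,,,,,,,
,,,,,,,,
t=2: ,,,,,,,,
,,,,,,,,
,,,,,,,,
,,,,@,,,
,,,<@,,,
,,,,,,,,
,,,,,,,,
t=3: ,,,,,,,,
,,,,,,,,
,,,,,,,,
,,,^@,,,
,,,@@,,,
,,,,,,,,
,,,,,,,,
t=4: ,,,,,,,,
,,,,,,,,
,,,,,,,,
,,,@>,,,
,,,@@,,,
,,,,,,,,
,,,,,,,,
t=5: ,,,,,,,,
,,,,,,,,
,,,,^,,,
,,,@,,,,
,,,@@,,,
,,,,,,,,
,,,,,,,,
t=6: ,,,,,,,,
,,,,,,,,
,,,,@>,,
,,,@,,,,
,,,@@,,,
,,,,,,,,
,,,,,,,,
t=7: ,,,,,,,,
,,,,,,,,
,,,,@@,,
,,,@,v,,
,,,@@,,,
,,,,,,,,
,,,,,,,,
t=8: ,,,,,,,,
,,,,,,,,
,,,,@@,,
,,,@<@,,
,,,@@,,,
,,,,,,,,
,,,,,,,,
t=9: ,,,,,,,,
,,,,,,,,
,,,,^@,,
,,,@@@,,
,,,@@,,,
,,,,,,,,
,,,,,,,,
t=10: ,,,,,,,,
,,,,,,,,
,,,<,@,,
,,,@@@,,
,,,@@,,,
,,,,,,,,
,,,,,,,,
t=11: ,,,,,,,,
,,,^,,,,
,,,@,@,,
,,,@@@,,
,,,@@,,,
,,,,,,,,
,,,,,,,,
t=12: ,,,,,,,,
,,,@>,,,
,,,@,@,,
,,,@@@,,
,,,@@,,,
,,,,,,,,
,,,,,,,,
t=13: ,,,,,,,,
,,,@@,,,
,,,@v@,,
,,,@@@,,
,,,@@,,,
,,,,,,,,
,,,,,,,,
t=14: ,,,,,,,,
,,,@@,,,
,,,<@@,,
,,,@@@,,
,,,@@,,,
,,,,,,,,
,,,,,,,,
t=15: ,,,,,,,,
,,,@@,,,
,,,,@@,,
,,,v@@,,
,,,@@,,,
,,,,,,,,
,,,,,,,,
t=16: ,,,,,,,,
,,,@@,,,
,,,,@@,,
,,,,>@,,
,,,@@,,,
,,,,,,,,
,,,,,,,,
t=17: ,,,,,,,,
,,,@@,,,
,,,,^@,,
,,,,,@,,
,,,@@,,,
,,,,,,,,
,,,,,,,,
t=18: ,,,,,,,,
,,,@@,,,
,,,<,@,,
,,,,,@,,
,,,@@,,,
,,,,,,,,
,,,,,,,,
t=19: ,,,,,,,,
,,,^@,,,
,,,@,@,,
,,,,,@,,
,,,@@,,,
,,,,,,,,
,,,,,,,,
t=20: ,,,,,,,,
,,<,@,,,
,,,@,@,,
,,,,,@,,
,,,@@,,,
,,,,,,,,
,,,,,,,,
t=21: ,,^,,,,,
,,@,@,,,
,,,@,@,,
,,,,,@,,
,,,@@,,,
,,,,,,,,
,,,,,,,,
t=22: ,,@>,,,,
,,@,@,,,
,,,@,@,,
,,,,,@,,
,,,@@,,,
,,,,,,,,
,,,,,,,,
t=23: ,,@@,,,,
,,@v@,,,
,,,@,@,,
,,,,,@,,
,,,@@,,,
,,,,,,,,
,,,,,,,,
t=24: ,,@@,,,,
,,<@@,,,
,,,@,@,,
,,,,,@,,
,,,@@,,,
,,,,,,,,
,,,,,,,,
t=25: ,,@@,,,,
,,,@@,,,
,,v@,@,,
,,,,,@,,
,,,@@,,,
,,,,,,,,
,,,,,,,,
t=26: ,,@@,,,,
,,,@@,,,
,<@@,@,,
,,,,,@,,
,,,@@,,,
,,,,,,,,
,,,,,,,,
t=27: ,,@@,,,,
,^,@@,,,
,@@@,@,,
,,,,,@,,
,,,@@,,,
,,,,,,,,
,,,,,,,,
t=28: ,,@@,,,,
,@>@@,,,
,@@@,@,,
,,,,,@,,
,,,@@,,,
,,,,,,,,
,,,,,,,,
t=29: ,,@@,,,,
,@@@@,,,
,@v@,@,,
,,,,,@,,
,,,@@,,,
,,,,,,,,
,,,,,,,,
t=30: ,,@@,,,,
,@@@@,,,
,@,>,@,,
,,,,,@,,
,,,@@,,,
,,,,,,,,
,,,,,,,,
t=31: ,,@@,,,,
,@@^@,,,
,@,,,@,,
,,,,,@,,
,,,@@,,,
,,,,,,,,
,,,,,,,,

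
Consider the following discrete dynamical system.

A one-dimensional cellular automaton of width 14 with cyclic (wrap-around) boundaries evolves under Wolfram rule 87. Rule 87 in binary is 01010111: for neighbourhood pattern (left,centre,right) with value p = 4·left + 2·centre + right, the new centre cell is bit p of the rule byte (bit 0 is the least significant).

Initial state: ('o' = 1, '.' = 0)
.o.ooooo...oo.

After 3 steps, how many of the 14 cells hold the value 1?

[0] .o.ooooo...oo.
[1] oo.....oooo.oo
[2] .oooooo...o...
[3] o.....oooooooo

9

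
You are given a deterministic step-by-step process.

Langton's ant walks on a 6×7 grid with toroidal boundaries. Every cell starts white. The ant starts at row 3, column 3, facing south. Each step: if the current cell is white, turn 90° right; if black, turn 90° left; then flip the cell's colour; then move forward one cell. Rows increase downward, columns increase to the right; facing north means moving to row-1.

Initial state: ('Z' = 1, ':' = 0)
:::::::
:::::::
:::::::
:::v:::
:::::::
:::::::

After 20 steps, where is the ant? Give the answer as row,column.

k=0  :::::::
:::::::
:::::::
:::v:::
:::::::
:::::::
k=1  :::::::
:::::::
:::::::
::<Z:::
:::::::
:::::::
k=2  :::::::
:::::::
::^::::
::ZZ:::
:::::::
:::::::
k=3  :::::::
:::::::
::Z>:::
::ZZ:::
:::::::
:::::::
k=4  :::::::
:::::::
::ZZ:::
::Zv:::
:::::::
:::::::
k=5  :::::::
:::::::
::ZZ:::
::Z:>::
:::::::
:::::::
k=6  :::::::
:::::::
::ZZ:::
::Z:Z::
::::v::
:::::::
k=7  :::::::
:::::::
::ZZ:::
::Z:Z::
:::<Z::
:::::::
k=8  :::::::
:::::::
::ZZ:::
::Z^Z::
:::ZZ::
:::::::
k=9  :::::::
:::::::
::ZZ:::
::ZZ>::
:::ZZ::
:::::::
k=10  :::::::
:::::::
::ZZ^::
::ZZ:::
:::ZZ::
:::::::
k=11  :::::::
:::::::
::ZZZ>:
::ZZ:::
:::ZZ::
:::::::
k=12  :::::::
:::::::
::ZZZZ:
::ZZ:v:
:::ZZ::
:::::::
k=13  :::::::
:::::::
::ZZZZ:
::ZZ<Z:
:::ZZ::
:::::::
k=14  :::::::
:::::::
::ZZ^Z:
::ZZZZ:
:::ZZ::
:::::::
k=15  :::::::
:::::::
::Z<:Z:
::ZZZZ:
:::ZZ::
:::::::
k=16  :::::::
:::::::
::Z::Z:
::ZvZZ:
:::ZZ::
:::::::
k=17  :::::::
:::::::
::Z::Z:
::Z:>Z:
:::ZZ::
:::::::
k=18  :::::::
:::::::
::Z:^Z:
::Z::Z:
:::ZZ::
:::::::
k=19  :::::::
:::::::
::Z:Z>:
::Z::Z:
:::ZZ::
:::::::
k=20  :::::::
:::::^:
::Z:Z::
::Z::Z:
:::ZZ::
:::::::

1,5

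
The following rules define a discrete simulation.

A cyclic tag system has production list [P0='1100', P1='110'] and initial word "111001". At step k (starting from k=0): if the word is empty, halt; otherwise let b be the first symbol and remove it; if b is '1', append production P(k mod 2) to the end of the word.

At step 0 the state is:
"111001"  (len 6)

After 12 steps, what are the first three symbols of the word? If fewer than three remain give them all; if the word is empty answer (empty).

011

gen 0: "111001"  (len 6)
gen 1: "110011100"  (len 9)
gen 2: "10011100110"  (len 11)
gen 3: "00111001101100"  (len 14)
gen 4: "0111001101100"  (len 13)
gen 5: "111001101100"  (len 12)
gen 6: "11001101100110"  (len 14)
gen 7: "10011011001101100"  (len 17)
gen 8: "0011011001101100110"  (len 19)
gen 9: "011011001101100110"  (len 18)
gen 10: "11011001101100110"  (len 17)
gen 11: "10110011011001101100"  (len 20)
gen 12: "0110011011001101100110"  (len 22)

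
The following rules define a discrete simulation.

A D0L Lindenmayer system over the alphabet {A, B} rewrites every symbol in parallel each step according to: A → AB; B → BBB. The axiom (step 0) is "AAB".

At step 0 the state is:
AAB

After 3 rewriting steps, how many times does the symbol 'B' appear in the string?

t=0: AAB
t=1: ABABBBB
t=2: ABBBBABBBBBBBBBBBBB
t=3: ABBBBBBBBBBBBBABBBBBBBBBBBBBBBBBBBBBBBBBBBBBBBBBBBBBBBB

53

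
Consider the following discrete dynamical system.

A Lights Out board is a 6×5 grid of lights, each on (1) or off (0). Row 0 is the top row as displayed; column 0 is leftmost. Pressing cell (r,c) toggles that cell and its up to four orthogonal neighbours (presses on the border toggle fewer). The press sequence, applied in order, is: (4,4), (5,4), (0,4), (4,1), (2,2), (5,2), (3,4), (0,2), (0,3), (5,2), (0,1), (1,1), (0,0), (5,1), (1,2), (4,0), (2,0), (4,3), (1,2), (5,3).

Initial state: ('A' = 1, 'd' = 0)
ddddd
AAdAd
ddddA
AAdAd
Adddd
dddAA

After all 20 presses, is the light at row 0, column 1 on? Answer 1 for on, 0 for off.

0

k=0  ddddd
AAdAd
ddddA
AAdAd
Adddd
dddAA
k=1  ddddd
AAdAd
ddddA
AAdAA
AddAA
dddAd
k=2  ddddd
AAdAd
ddddA
AAdAA
AddAd
ddddA
k=3  dddAA
AAdAA
ddddA
AAdAA
AddAd
ddddA
k=4  dddAA
AAdAA
ddddA
AddAA
dAAAd
dAddA
k=5  dddAA
AAAAA
dAAAA
AdAAA
dAAAd
dAddA
k=6  dddAA
AAAAA
dAAAA
AdAAA
dAdAd
ddAAA
k=7  dddAA
AAAAA
dAAAd
AdAdd
dAdAA
ddAAA
k=8  dAAdA
AAdAA
dAAAd
AdAdd
dAdAA
ddAAA
k=9  dAdAd
AAddA
dAAAd
AdAdd
dAdAA
ddAAA
k=10  dAdAd
AAddA
dAAAd
AdAdd
dAAAA
dAddA
k=11  AdAAd
AdddA
dAAAd
AdAdd
dAAAA
dAddA
k=12  AAAAd
dAAdA
ddAAd
AdAdd
dAAAA
dAddA
k=13  ddAAd
AAAdA
ddAAd
AdAdd
dAAAA
dAddA
k=14  ddAAd
AAAdA
ddAAd
AdAdd
ddAAA
AdAdA
k=15  dddAd
AddAA
dddAd
AdAdd
ddAAA
AdAdA
k=16  dddAd
AddAA
dddAd
ddAdd
AAAAA
ddAdA
k=17  dddAd
dddAA
AAdAd
AdAdd
AAAAA
ddAdA
k=18  dddAd
dddAA
AAdAd
AdAAd
AAddd
ddAAA
k=19  ddAAd
dAAdA
AAAAd
AdAAd
AAddd
ddAAA
k=20  ddAAd
dAAdA
AAAAd
AdAAd
AAdAd
ddddd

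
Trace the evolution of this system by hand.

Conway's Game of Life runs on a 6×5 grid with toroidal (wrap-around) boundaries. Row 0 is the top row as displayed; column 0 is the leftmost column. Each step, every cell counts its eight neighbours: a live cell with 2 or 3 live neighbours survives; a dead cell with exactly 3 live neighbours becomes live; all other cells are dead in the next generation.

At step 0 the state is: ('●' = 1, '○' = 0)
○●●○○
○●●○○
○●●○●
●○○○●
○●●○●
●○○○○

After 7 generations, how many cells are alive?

3

t=0: ○●●○○
○●●○○
○●●○●
●○○○●
○●●○●
●○○○○
t=1: ●○●○○
○○○○○
○○●○●
○○○○●
○●○●●
●○○●○
t=2: ○●○○●
○●○●○
○○○●○
○○●○●
○○●●○
●○○●○
t=3: ○●○●●
●○○●●
○○○●●
○○●○●
○●●○○
●●○●○
t=4: ○●○○○
○○○○○
○○●○○
●●●○●
○○○○●
○○○●○
t=5: ○○○○○
○○○○○
●○●●○
●●●○●
○●●○●
○○○○○
t=6: ○○○○○
○○○○○
●○●●○
○○○○○
○○●○●
○○○○○
t=7: ○○○○○
○○○○○
○○○○○
○●●○●
○○○○○
○○○○○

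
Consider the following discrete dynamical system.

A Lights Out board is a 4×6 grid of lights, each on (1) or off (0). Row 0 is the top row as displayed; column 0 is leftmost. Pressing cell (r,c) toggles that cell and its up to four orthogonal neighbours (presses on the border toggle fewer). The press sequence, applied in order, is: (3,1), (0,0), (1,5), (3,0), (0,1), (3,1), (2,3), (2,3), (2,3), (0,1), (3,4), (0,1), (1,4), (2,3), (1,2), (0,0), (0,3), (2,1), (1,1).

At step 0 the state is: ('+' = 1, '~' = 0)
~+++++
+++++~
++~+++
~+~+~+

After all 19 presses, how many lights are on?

0) ~+++++
+++++~
++~+++
~+~+~+
1) ~+++++
+++++~
+~~+++
+~++~+
2) +~++++
~++++~
+~~+++
+~++~+
3) +~+++~
~+++~+
+~~++~
+~++~+
4) +~+++~
~+++~+
~~~++~
~+++~+
5) ~+~++~
~~++~+
~~~++~
~+++~+
6) ~+~++~
~~++~+
~+~++~
+~~+~+
7) ~+~++~
~~+~~+
~++~~~
+~~~~+
8) ~+~++~
~~++~+
~+~++~
+~~+~+
9) ~+~++~
~~+~~+
~++~~~
+~~~~+
10) +~+++~
~++~~+
~++~~~
+~~~~+
11) +~+++~
~++~~+
~++~+~
+~~++~
12) ~+~++~
~~+~~+
~++~+~
+~~++~
13) ~+~+~~
~~+++~
~++~~~
+~~++~
14) ~+~+~~
~~+~+~
~+~++~
+~~~+~
15) ~+++~~
~+~++~
~++++~
+~~~+~
16) +~++~~
++~++~
~++++~
+~~~+~
17) +~~~+~
++~~+~
~++++~
+~~~+~
18) +~~~+~
+~~~+~
+~~++~
++~~+~
19) ++~~+~
~++~+~
++~++~
++~~+~

13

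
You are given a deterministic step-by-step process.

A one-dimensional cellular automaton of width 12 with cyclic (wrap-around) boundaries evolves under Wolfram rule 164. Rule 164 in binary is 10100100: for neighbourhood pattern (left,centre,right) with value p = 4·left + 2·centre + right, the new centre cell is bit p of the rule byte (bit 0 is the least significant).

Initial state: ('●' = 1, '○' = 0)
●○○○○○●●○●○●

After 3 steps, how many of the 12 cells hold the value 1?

k=0  ●○○○○○●●○●○●
k=1  ○○○○○○○○●●●○
k=2  ○○○○○○○○○●○○
k=3  ○○○○○○○○○●○○

1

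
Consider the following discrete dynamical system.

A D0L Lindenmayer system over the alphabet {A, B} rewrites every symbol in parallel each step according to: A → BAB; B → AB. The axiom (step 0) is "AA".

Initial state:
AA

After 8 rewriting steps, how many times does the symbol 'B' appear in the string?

1632

gen 0: AA
gen 1: BABBAB
gen 2: ABBABABABBABAB
gen 3: BABABABBABABBABABBABABABBABABBABAB
gen 4: ABBABABBABABBABABABBABABBABABABBABABBABABABBABABBABABBABABABBABABBABABABBABABBABAB
gen 5: BABABABBABABBABABABBABABBABABABBABABBABABBABABABBABABBABAB…BABABABBABABBABABABBABABBABABBABABABBABABBABABABBABABBABAB  (len 198)
gen 6: ABBABABBABABBABABABBABABBABABABBABABBABABBABABABBABABBABAB…BABABABBABABBABABABBABABBABABBABABABBABABBABABABBABABBABAB  (len 478)
gen 7: BABABABBABABBABABABBABABBABABABBABABBABABBABABABBABABBABAB…BABABABBABABBABABABBABABBABABBABABABBABABBABABABBABABBABAB  (len 1154)
gen 8: ABBABABBABABBABABABBABABBABABABBABABBABABBABABABBABABBABAB…BABABABBABABBABABABBABABBABABBABABABBABABBABABABBABABBABAB  (len 2786)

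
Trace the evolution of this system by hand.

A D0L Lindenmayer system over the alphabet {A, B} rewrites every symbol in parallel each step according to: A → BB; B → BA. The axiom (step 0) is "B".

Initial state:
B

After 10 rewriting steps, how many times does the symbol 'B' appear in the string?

683

0) B
1) BA
2) BABB
3) BABBBABA
4) BABBBABABABBBABB
5) BABBBABABABBBABBBABBBABABABBBABA
6) BABBBABABABBBABBBABBBABABABBBABABABBBABABABBBABBBABBBABABABBBABB
7) BABBBABABABBBABBBABBBABABABBBABABABBBABABABBBABBBABBBABABA…BABABBBABBBABBBABABABBBABABABBBABABABBBABBBABBBABABABBBABA  (len 128)
8) BABBBABABABBBABBBABBBABABABBBABABABBBABABABBBABBBABBBABABA…BABABBBABBBABBBABABABBBABABABBBABABABBBABBBABBBABABABBBABB  (len 256)
9) BABBBABABABBBABBBABBBABABABBBABABABBBABABABBBABBBABBBABABA…BABABBBABBBABBBABABABBBABABABBBABABABBBABBBABBBABABABBBABA  (len 512)
10) BABBBABABABBBABBBABBBABABABBBABABABBBABABABBBABBBABBBABABA…BABABBBABBBABBBABABABBBABABABBBABABABBBABBBABBBABABABBBABB  (len 1024)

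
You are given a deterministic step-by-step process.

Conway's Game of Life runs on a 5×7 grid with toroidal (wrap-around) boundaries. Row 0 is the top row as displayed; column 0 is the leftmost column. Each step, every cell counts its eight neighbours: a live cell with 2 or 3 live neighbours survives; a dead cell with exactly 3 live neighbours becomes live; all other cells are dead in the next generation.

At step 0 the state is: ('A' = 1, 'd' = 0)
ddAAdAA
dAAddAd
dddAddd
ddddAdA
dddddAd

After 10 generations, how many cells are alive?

step 0: ddAAdAA
dAAddAd
dddAddd
ddddAdA
dddddAd
step 1: dAAAdAA
dAdddAA
ddAAAAd
ddddAAd
dddAddd
step 2: dAdAdAA
dAddddd
ddAAddd
ddAddAd
dddAddA
step 3: ddddAAA
AAdAAdd
dAAAddd
ddAdAdd
AddAddA
step 4: dAAdddd
AAddddA
Adddddd
AdddAdd
AddAddA
step 5: ddAdddd
ddAdddA
ddddddd
AAddddd
AdAAddA
step 6: AdAdddA
ddddddd
AAddddd
AAAdddA
AdAAddA
step 7: AdAAddA
ddddddA
ddAdddA
dddAddd
dddAdAd
step 8: AdAAAAA
dAAAdAA
ddddddd
ddAAAdd
dddAddA
step 9: ddddddd
dAddddd
dAdddAd
ddAAAdd
AAddddA
step 10: dAddddd
ddddddd
dAdAAdd
ddAAAAA
AAAAddd

13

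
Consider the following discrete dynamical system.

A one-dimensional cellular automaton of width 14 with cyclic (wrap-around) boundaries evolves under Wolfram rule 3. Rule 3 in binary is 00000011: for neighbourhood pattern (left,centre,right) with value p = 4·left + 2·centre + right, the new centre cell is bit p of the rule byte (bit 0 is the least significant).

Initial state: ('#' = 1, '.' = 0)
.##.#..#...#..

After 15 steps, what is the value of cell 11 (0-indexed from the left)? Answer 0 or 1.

0

t=0: .##.#..#...#..
t=1: #.....#..##..#
t=2: ..####..#...#.
t=3: ##.....#..##..
t=4: ...####..#...#
t=5: .##.....#..##.
t=6: #...####..#...
t=7: ..##.....#..##
t=8: .#...####..#..
t=9: #..##.....#..#
t=10: ..#...####..#.
t=11: ##..##.....#..
t=12: ...#...####..#
t=13: .##..##.....#.
t=14: #...#...####..
t=15: ..##..##.....#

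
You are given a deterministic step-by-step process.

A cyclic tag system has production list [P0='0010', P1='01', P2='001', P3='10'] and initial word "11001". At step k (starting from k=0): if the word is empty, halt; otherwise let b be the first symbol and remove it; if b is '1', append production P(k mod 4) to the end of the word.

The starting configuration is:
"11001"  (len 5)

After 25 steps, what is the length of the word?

10

0) "11001"  (len 5)
1) "10010010"  (len 8)
2) "001001001"  (len 9)
3) "01001001"  (len 8)
4) "1001001"  (len 7)
5) "0010010010"  (len 10)
6) "010010010"  (len 9)
7) "10010010"  (len 8)
8) "001001010"  (len 9)
9) "01001010"  (len 8)
10) "1001010"  (len 7)
11) "001010001"  (len 9)
12) "01010001"  (len 8)
13) "1010001"  (len 7)
14) "01000101"  (len 8)
15) "1000101"  (len 7)
16) "00010110"  (len 8)
17) "0010110"  (len 7)
18) "010110"  (len 6)
19) "10110"  (len 5)
20) "011010"  (len 6)
21) "11010"  (len 5)
22) "101001"  (len 6)
23) "01001001"  (len 8)
24) "1001001"  (len 7)
25) "0010010010"  (len 10)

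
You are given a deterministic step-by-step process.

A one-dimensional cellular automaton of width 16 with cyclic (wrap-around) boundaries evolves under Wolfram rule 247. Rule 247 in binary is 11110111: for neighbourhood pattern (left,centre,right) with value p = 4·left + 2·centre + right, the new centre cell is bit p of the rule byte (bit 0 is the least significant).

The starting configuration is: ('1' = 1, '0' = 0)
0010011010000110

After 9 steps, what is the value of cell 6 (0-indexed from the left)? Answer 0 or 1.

1

0) 0010011010000110
1) 1111101111111011
2) 1111110111111101
3) 1111111011111110
4) 0111111101111111
5) 1011111110111111
6) 1101111111011111
7) 1110111111101111
8) 1111011111110111
9) 1111101111111011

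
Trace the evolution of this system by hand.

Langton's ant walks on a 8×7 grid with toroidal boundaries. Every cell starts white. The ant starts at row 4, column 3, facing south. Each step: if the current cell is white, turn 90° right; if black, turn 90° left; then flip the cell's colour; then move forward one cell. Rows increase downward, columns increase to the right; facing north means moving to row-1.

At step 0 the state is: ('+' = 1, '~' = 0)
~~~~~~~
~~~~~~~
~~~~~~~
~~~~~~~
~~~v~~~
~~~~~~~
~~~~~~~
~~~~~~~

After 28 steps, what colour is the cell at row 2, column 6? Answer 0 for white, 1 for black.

1

0) ~~~~~~~
~~~~~~~
~~~~~~~
~~~~~~~
~~~v~~~
~~~~~~~
~~~~~~~
~~~~~~~
1) ~~~~~~~
~~~~~~~
~~~~~~~
~~~~~~~
~~<+~~~
~~~~~~~
~~~~~~~
~~~~~~~
2) ~~~~~~~
~~~~~~~
~~~~~~~
~~^~~~~
~~++~~~
~~~~~~~
~~~~~~~
~~~~~~~
3) ~~~~~~~
~~~~~~~
~~~~~~~
~~+>~~~
~~++~~~
~~~~~~~
~~~~~~~
~~~~~~~
4) ~~~~~~~
~~~~~~~
~~~~~~~
~~++~~~
~~+v~~~
~~~~~~~
~~~~~~~
~~~~~~~
5) ~~~~~~~
~~~~~~~
~~~~~~~
~~++~~~
~~+~>~~
~~~~~~~
~~~~~~~
~~~~~~~
6) ~~~~~~~
~~~~~~~
~~~~~~~
~~++~~~
~~+~+~~
~~~~v~~
~~~~~~~
~~~~~~~
7) ~~~~~~~
~~~~~~~
~~~~~~~
~~++~~~
~~+~+~~
~~~<+~~
~~~~~~~
~~~~~~~
8) ~~~~~~~
~~~~~~~
~~~~~~~
~~++~~~
~~+^+~~
~~~++~~
~~~~~~~
~~~~~~~
9) ~~~~~~~
~~~~~~~
~~~~~~~
~~++~~~
~~++>~~
~~~++~~
~~~~~~~
~~~~~~~
10) ~~~~~~~
~~~~~~~
~~~~~~~
~~++^~~
~~++~~~
~~~++~~
~~~~~~~
~~~~~~~
11) ~~~~~~~
~~~~~~~
~~~~~~~
~~+++>~
~~++~~~
~~~++~~
~~~~~~~
~~~~~~~
12) ~~~~~~~
~~~~~~~
~~~~~~~
~~++++~
~~++~v~
~~~++~~
~~~~~~~
~~~~~~~
13) ~~~~~~~
~~~~~~~
~~~~~~~
~~++++~
~~++<+~
~~~++~~
~~~~~~~
~~~~~~~
14) ~~~~~~~
~~~~~~~
~~~~~~~
~~++^+~
~~++++~
~~~++~~
~~~~~~~
~~~~~~~
15) ~~~~~~~
~~~~~~~
~~~~~~~
~~+<~+~
~~++++~
~~~++~~
~~~~~~~
~~~~~~~
16) ~~~~~~~
~~~~~~~
~~~~~~~
~~+~~+~
~~+v++~
~~~++~~
~~~~~~~
~~~~~~~
17) ~~~~~~~
~~~~~~~
~~~~~~~
~~+~~+~
~~+~>+~
~~~++~~
~~~~~~~
~~~~~~~
18) ~~~~~~~
~~~~~~~
~~~~~~~
~~+~^+~
~~+~~+~
~~~++~~
~~~~~~~
~~~~~~~
19) ~~~~~~~
~~~~~~~
~~~~~~~
~~+~+>~
~~+~~+~
~~~++~~
~~~~~~~
~~~~~~~
20) ~~~~~~~
~~~~~~~
~~~~~^~
~~+~+~~
~~+~~+~
~~~++~~
~~~~~~~
~~~~~~~
21) ~~~~~~~
~~~~~~~
~~~~~+>
~~+~+~~
~~+~~+~
~~~++~~
~~~~~~~
~~~~~~~
22) ~~~~~~~
~~~~~~~
~~~~~++
~~+~+~v
~~+~~+~
~~~++~~
~~~~~~~
~~~~~~~
23) ~~~~~~~
~~~~~~~
~~~~~++
~~+~+<+
~~+~~+~
~~~++~~
~~~~~~~
~~~~~~~
24) ~~~~~~~
~~~~~~~
~~~~~^+
~~+~+++
~~+~~+~
~~~++~~
~~~~~~~
~~~~~~~
25) ~~~~~~~
~~~~~~~
~~~~<~+
~~+~+++
~~+~~+~
~~~++~~
~~~~~~~
~~~~~~~
26) ~~~~~~~
~~~~^~~
~~~~+~+
~~+~+++
~~+~~+~
~~~++~~
~~~~~~~
~~~~~~~
27) ~~~~~~~
~~~~+>~
~~~~+~+
~~+~+++
~~+~~+~
~~~++~~
~~~~~~~
~~~~~~~
28) ~~~~~~~
~~~~++~
~~~~+v+
~~+~+++
~~+~~+~
~~~++~~
~~~~~~~
~~~~~~~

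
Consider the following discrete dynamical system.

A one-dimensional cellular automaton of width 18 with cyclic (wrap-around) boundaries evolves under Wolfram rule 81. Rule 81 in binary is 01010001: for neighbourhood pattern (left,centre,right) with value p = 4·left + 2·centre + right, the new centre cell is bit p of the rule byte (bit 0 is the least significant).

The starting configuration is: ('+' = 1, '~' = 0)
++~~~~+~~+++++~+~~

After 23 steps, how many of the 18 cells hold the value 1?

8

t=0: ++~~~~+~~+++++~+~~
t=1: ~++++~~+~~~~~+~~+~
t=2: ~~~~++~~++++~~+~~+
t=3: +++~~++~~~~++~~+~~
t=4: ~~++~~++++~~++~~+~
t=5: +~~++~~~~++~~++~~+
t=6: ++~~++++~~++~~++~~
t=7: ~++~~~~++~~++~~++~
t=8: ~~++++~~++~~++~~++
t=9: +~~~~++~~++~~++~~+
t=10: ++++~~++~~++~~++~~
t=11: ~~~++~~++~~++~~++~
t=12: ++~~++~~++~~++~~++
t=13: ~++~~++~~++~~++~~~
t=14: ~~++~~++~~++~~++++
t=15: +~~++~~++~~++~~~~+
t=16: ++~~++~~++~~++++~~
t=17: ~++~~++~~++~~~~++~
t=18: ~~++~~++~~++++~~++
t=19: +~~++~~++~~~~++~~+
t=20: ++~~++~~++++~~++~~
t=21: ~++~~++~~~~++~~++~
t=22: ~~++~~++++~~++~~++
t=23: +~~++~~~~++~~++~~+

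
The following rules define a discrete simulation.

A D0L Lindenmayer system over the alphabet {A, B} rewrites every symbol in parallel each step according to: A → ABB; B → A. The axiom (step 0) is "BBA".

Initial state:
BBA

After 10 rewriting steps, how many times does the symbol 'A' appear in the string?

0) BBA
1) AAABB
2) ABBABBABBAA
3) ABBAAABBAAABBAAABBABB
4) ABBAAABBABBABBAAABBABBABBAAABBABBABBAAABBAA
5) ABBAAABBABBABBAAABBAAABBAAABBABBABBAAABBAAABBAAABBABBABBAAABBAAABBAAABBABBABBAAABBABB
6) ABBAAABBABBABBAAABBAAABBAAABBABBABBAAABBABBABBAAABBABBABBA…BBABBABBAAABBABBABBAAABBABBABBAAABBAAABBAAABBABBABBAAABBAA  (len 171)
7) ABBAAABBABBABBAAABBAAABBAAABBABBABBAAABBABBABBAAABBABBABBA…BABBABBAAABBABBABBAAABBABBABBAAABBAAABBAAABBABBABBAAABBABB  (len 341)
8) ABBAAABBABBABBAAABBAAABBAAABBABBABBAAABBABBABBAAABBABBABBA…BBABBABBAAABBABBABBAAABBABBABBAAABBAAABBAAABBABBABBAAABBAA  (len 683)
9) ABBAAABBABBABBAAABBAAABBAAABBABBABBAAABBABBABBAAABBABBABBA…BABBABBAAABBABBABBAAABBABBABBAAABBAAABBAAABBABBABBAAABBABB  (len 1365)
10) ABBAAABBABBABBAAABBAAABBAAABBABBABBAAABBABBABBAAABBABBABBA…BBABBABBAAABBABBABBAAABBABBABBAAABBAAABBAAABBABBABBAAABBAA  (len 2731)

1365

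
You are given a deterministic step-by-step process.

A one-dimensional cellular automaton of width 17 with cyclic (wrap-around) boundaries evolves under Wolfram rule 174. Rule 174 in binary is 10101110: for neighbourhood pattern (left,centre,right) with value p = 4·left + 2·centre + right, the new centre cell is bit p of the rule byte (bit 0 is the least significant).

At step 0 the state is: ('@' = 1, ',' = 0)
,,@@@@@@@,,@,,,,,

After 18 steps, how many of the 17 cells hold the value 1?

9

[0] ,,@@@@@@@,,@,,,,,
[1] ,@@@@@@@,,@@,,,,,
[2] @@@@@@@,,@@,,,,,,
[3] @@@@@@,,@@,,,,,,@
[4] @@@@@,,@@,,,,,,@@
[5] @@@@,,@@,,,,,,@@@
[6] @@@,,@@,,,,,,@@@@
[7] @@,,@@,,,,,,@@@@@
[8] @,,@@,,,,,,@@@@@@
[9] ,,@@,,,,,,@@@@@@@
[10] ,@@,,,,,,@@@@@@@,
[11] @@,,,,,,@@@@@@@,,
[12] @,,,,,,@@@@@@@,,@
[13] ,,,,,,@@@@@@@,,@@
[14] ,,,,,@@@@@@@,,@@,
[15] ,,,,@@@@@@@,,@@,,
[16] ,,,@@@@@@@,,@@,,,
[17] ,,@@@@@@@,,@@,,,,
[18] ,@@@@@@@,,@@,,,,,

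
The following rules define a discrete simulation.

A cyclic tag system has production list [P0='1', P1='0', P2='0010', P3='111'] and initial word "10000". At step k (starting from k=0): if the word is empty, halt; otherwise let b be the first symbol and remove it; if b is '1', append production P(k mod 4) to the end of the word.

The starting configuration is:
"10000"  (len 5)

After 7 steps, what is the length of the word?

0

step 0: "10000"  (len 5)
step 1: "00001"  (len 5)
step 2: "0001"  (len 4)
step 3: "001"  (len 3)
step 4: "01"  (len 2)
step 5: "1"  (len 1)
step 6: "0"  (len 1)
step 7: (halted — word empty)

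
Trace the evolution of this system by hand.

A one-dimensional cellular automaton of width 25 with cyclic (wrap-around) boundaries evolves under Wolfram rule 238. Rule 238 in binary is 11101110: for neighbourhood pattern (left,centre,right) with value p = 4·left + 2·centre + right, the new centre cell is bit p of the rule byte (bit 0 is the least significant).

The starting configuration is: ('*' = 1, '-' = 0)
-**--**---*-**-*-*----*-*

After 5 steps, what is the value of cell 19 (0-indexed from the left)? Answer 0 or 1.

0) -**--**---*-**-*-*----*-*
1) ***-***--*********---****
2) *******-**********--*****
3) ******************-******
4) *************************
5) *************************

1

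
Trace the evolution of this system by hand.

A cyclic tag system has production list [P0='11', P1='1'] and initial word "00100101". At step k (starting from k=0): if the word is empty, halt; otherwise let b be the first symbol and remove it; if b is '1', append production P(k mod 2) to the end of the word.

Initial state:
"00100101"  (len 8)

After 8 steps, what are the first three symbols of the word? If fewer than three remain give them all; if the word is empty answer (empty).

111

0) "00100101"  (len 8)
1) "0100101"  (len 7)
2) "100101"  (len 6)
3) "0010111"  (len 7)
4) "010111"  (len 6)
5) "10111"  (len 5)
6) "01111"  (len 5)
7) "1111"  (len 4)
8) "1111"  (len 4)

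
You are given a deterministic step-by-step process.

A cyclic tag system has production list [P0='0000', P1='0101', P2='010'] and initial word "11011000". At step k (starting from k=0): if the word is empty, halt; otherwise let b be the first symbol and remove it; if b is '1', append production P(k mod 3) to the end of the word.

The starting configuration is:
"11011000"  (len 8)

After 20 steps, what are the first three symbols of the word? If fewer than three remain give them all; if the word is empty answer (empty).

0) "11011000"  (len 8)
1) "10110000000"  (len 11)
2) "01100000000101"  (len 14)
3) "1100000000101"  (len 13)
4) "1000000001010000"  (len 16)
5) "0000000010100000101"  (len 19)
6) "000000010100000101"  (len 18)
7) "00000010100000101"  (len 17)
8) "0000010100000101"  (len 16)
9) "000010100000101"  (len 15)
10) "00010100000101"  (len 14)
11) "0010100000101"  (len 13)
12) "010100000101"  (len 12)
13) "10100000101"  (len 11)
14) "01000001010101"  (len 14)
15) "1000001010101"  (len 13)
16) "0000010101010000"  (len 16)
17) "000010101010000"  (len 15)
18) "00010101010000"  (len 14)
19) "0010101010000"  (len 13)
20) "010101010000"  (len 12)

010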